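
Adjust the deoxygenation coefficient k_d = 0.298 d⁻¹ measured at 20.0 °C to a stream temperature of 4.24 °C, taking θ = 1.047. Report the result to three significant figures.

k_d ≈ 0.144 d⁻¹

k_d(T₂) = k_d(T₁) · θ^(T₂−T₁) = 0.298 × 1.047^(4.24−20.0)
= 0.298 × 1.047^-15.8 = 0.298 × 0.4849 = 0.1445 d⁻¹.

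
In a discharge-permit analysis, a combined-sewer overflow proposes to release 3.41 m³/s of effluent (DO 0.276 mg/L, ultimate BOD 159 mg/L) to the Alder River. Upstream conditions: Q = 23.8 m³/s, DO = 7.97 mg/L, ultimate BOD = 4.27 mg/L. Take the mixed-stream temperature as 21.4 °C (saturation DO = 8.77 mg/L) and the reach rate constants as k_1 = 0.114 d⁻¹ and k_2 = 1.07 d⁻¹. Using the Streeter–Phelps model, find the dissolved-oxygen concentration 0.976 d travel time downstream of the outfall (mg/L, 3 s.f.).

DO ≈ 6.62 mg/L

Mixed DO = (23.8×7.97 + 3.41×0.276)/(23.8+3.41) = 190.6/27.21 = 7.006 mg/L.
Mixed L₀ = (23.8×4.27 + 3.41×159)/(27.21) = 643.8/27.21 = 23.66 mg/L.
Initial deficit D₀ = C_s − DO₀ = 8.77 − 7.006 = 1.764 mg/L.
D(0.976) = [0.114×23.66/(1.07−0.114)](e^(−0.114×0.976) − e^(−1.07×0.976)) + 1.764 e^(−1.07×0.976)
= 2.822 × (0.8947 − 0.3519) + 1.764 × 0.3519 = 2.152 mg/L.
DO = 8.77 − 2.152 = 6.618 mg/L.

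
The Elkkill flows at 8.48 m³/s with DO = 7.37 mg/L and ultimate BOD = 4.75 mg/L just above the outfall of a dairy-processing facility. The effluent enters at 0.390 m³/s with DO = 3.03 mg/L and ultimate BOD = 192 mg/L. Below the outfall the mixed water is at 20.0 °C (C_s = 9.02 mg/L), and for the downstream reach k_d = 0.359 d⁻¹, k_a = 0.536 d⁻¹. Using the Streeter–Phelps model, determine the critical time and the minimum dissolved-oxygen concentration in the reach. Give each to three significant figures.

Mixed DO = (8.48×7.37 + 0.390×3.03)/(8.48+0.390) = 63.68/8.870 = 7.179 mg/L.
Mixed L₀ = (8.48×4.75 + 0.390×192)/(8.870) = 115.2/8.870 = 12.98 mg/L.
Initial deficit D₀ = C_s − DO₀ = 9.02 − 7.179 = 1.841 mg/L.
t_c = (1/0.1770) ln[(0.536/0.359)(1 − 1.841×0.1770/(0.359×12.98))] = 5.650 × ln(1.389) = 1.855 d.
D_c = (0.359/0.536) × 12.98 × e^(−0.359×1.855) = 0.6698 × 12.98 × 0.5138 = 4.468 mg/L.
Minimum DO = 9.02 − 4.468 = 4.552 mg/L.

t_c ≈ 1.86 d; minimum DO ≈ 4.55 mg/L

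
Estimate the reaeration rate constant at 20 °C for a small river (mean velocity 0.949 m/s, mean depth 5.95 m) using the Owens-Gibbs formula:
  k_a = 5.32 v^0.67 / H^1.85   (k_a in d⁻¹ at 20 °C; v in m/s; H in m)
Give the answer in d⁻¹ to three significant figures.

k_a ≈ 0.190 d⁻¹

k_a = 5.32 × 0.949^0.67 / 5.95^1.85 = 5.32 × 0.9655 / 27.09 = 0.1896 d⁻¹.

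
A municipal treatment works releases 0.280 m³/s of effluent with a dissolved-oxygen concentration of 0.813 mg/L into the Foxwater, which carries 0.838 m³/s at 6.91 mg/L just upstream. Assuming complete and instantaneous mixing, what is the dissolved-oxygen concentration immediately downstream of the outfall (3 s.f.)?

5.38 mg/L

Flow-weighted mixing: C = (Q_r C_r + Q_w C_w)/(Q_r + Q_w)
= (0.838×6.91 + 0.280×0.813)/(0.838 + 0.280) = 6.018/1.118 = 5.383 mg/L.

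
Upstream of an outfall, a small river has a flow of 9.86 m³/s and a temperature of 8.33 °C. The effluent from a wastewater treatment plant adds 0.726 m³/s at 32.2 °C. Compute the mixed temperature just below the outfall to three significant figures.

Flow-weighted mixing: C = (Q_r C_r + Q_w C_w)/(Q_r + Q_w)
= (9.86×8.33 + 0.726×32.2)/(9.86 + 0.726) = 105.5/10.59 = 9.967 °C.

9.97 °C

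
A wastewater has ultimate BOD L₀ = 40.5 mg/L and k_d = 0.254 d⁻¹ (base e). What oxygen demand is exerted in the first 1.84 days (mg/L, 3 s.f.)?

y ≈ 15.1 mg/L

y_t = L₀(1 − e^(−k_d t)) = 40.5 × (1 − e^(−0.254×1.84))
= 40.5 × (1 − 0.6267) = 40.5 × 0.3733 = 15.12 mg/L.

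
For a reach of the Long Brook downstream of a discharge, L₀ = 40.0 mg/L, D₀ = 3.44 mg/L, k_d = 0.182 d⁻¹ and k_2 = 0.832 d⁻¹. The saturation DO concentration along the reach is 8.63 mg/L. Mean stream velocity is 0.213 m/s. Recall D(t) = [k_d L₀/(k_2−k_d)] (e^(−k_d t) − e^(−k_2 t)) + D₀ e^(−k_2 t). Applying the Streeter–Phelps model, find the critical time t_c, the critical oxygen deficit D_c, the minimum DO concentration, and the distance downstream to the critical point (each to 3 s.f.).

t_c ≈ 1.77 d; D_c ≈ 6.34 mg/L; min DO ≈ 2.29 mg/L; x_c ≈ 32.6 km

t_c = [1/(k_2−k_d)] ln[(k_2/k_d)(1 − D₀(k_2−k_d)/(k_d L₀))]
= [1/(0.832−0.182)] ln[(0.832/0.182)(1 − 3.44×0.6500/(0.182×40.0))]
= (1/0.6500) ln[4.571 × 0.6929] = 1.538 × ln(3.167) = 1.538 × 1.153 = 1.774 d.
L(t_c) = L₀ e^(−k_d t_c) = 40.0 × 0.7241 = 28.96 mg/L, and at the critical point k_2 D_c = k_d L, so D_c = (0.182/0.832) × 28.96 = 6.336 mg/L.
Minimum DO = C_s − D_c = 8.63 − 6.336 = 2.294 mg/L.
x_c = v t_c = 0.213 m/s × 1.774 d × 86400 s/d = 32640 m ≈ 32.6 km.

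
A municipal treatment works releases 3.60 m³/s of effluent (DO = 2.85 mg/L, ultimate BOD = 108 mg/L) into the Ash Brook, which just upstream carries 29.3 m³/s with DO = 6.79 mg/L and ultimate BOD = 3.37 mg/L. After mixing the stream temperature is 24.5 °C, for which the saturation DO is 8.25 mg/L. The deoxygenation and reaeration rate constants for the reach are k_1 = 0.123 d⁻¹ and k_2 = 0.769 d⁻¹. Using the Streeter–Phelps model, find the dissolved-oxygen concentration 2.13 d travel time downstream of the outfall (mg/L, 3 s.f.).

DO ≈ 6.26 mg/L

Mixed DO = (29.3×6.79 + 3.60×2.85)/(29.3+3.60) = 209.2/32.90 = 6.359 mg/L.
Mixed L₀ = (29.3×3.37 + 3.60×108)/(32.90) = 487.5/32.90 = 14.82 mg/L.
Initial deficit D₀ = C_s − DO₀ = 8.25 − 6.359 = 1.891 mg/L.
D(2.13) = [0.123×14.82/(0.769−0.123)](e^(−0.123×2.13) − e^(−0.769×2.13)) + 1.891 e^(−0.769×2.13)
= 2.822 × (0.7695 − 0.1944) + 1.891 × 0.1944 = 1.990 mg/L.
DO = 8.25 − 1.990 = 6.260 mg/L.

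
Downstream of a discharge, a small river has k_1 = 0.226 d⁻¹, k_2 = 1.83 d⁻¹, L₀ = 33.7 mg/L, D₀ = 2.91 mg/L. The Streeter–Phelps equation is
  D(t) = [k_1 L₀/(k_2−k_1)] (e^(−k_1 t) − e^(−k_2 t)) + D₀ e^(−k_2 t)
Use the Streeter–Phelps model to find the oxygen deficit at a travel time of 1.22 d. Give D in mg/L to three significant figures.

k_1 L₀/(k_2−k_1) = 0.226×33.7/(1.83−0.226) = 7.616/1.604 = 4.748 mg/L.
e^(−k_1 t) = e^(−0.226×1.220) = 0.7590; e^(−k_2 t) = e^(−1.83×1.220) = 0.1072.
D = 4.748 × (0.7590 − 0.1072) + 2.91 × 0.1072 = 3.095 + 0.3121 = 3.407 mg/L.

D ≈ 3.41 mg/L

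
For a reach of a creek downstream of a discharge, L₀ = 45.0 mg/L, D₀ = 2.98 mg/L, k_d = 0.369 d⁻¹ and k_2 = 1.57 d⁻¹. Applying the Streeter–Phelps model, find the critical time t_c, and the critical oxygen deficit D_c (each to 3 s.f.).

t_c ≈ 1.00 d; D_c ≈ 7.30 mg/L

t_c = [1/(k_2−k_d)] ln[(k_2/k_d)(1 − D₀(k_2−k_d)/(k_d L₀))]
= [1/(1.57−0.369)] ln[(1.57/0.369)(1 − 2.98×1.201/(0.369×45.0))]
= (1/1.201) ln[4.255 × 0.7845] = 0.8326 × ln(3.338) = 0.8326 × 1.205 = 1.004 d.
D_c = (k_d/k_2) L₀ e^(−k_d t_c) = (0.369/1.57) × 45.0 × e^(−0.369×1.004) = 0.2350 × 45.0 × 0.6905 = 7.303 mg/L.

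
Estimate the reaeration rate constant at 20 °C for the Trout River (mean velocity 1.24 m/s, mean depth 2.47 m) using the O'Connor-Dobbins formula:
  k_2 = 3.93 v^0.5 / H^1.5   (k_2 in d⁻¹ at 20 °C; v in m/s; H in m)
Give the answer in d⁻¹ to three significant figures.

k_2 = 3.93 × 1.24^0.5 / 2.47^1.5 = 3.93 × 1.114 / 3.882 = 1.127 d⁻¹.

k_2 ≈ 1.13 d⁻¹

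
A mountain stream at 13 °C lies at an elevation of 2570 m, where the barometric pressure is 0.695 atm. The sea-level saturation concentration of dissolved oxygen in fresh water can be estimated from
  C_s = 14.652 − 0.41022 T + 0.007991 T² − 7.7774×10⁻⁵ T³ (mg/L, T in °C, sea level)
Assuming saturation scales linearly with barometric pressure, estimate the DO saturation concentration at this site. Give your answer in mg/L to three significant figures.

C_s ≈ 7.30 mg/L

At sea level: C_s = 14.652 − 0.41022×13 + 0.007991×13² − 7.7774×10⁻⁵×13³ = 10.50 mg/L.
Pressure correction: C_s' = 10.50 × 0.695 = 7.297 mg/L.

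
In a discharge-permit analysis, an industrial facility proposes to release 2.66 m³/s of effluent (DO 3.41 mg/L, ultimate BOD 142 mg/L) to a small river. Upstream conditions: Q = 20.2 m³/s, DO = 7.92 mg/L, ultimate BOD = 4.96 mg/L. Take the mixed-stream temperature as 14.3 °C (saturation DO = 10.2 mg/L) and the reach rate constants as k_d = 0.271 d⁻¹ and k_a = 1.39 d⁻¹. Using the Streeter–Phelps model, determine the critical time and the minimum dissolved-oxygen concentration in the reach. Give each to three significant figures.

t_c ≈ 0.740 d; minimum DO ≈ 6.86 mg/L

Mixed DO = (20.2×7.92 + 2.66×3.41)/(20.2+2.66) = 169.1/22.86 = 7.395 mg/L.
Mixed L₀ = (20.2×4.96 + 2.66×142)/(22.86) = 477.9/22.86 = 20.91 mg/L.
Initial deficit D₀ = C_s − DO₀ = 10.2 − 7.395 = 2.805 mg/L.
t_c = (1/1.119) ln[(1.39/0.271)(1 − 2.805×1.119/(0.271×20.91))] = 0.8937 × ln(2.288) = 0.7396 d.
D_c = (0.271/1.39) × 20.91 × e^(−0.271×0.7396) = 0.1950 × 20.91 × 0.8184 = 3.336 mg/L.
Minimum DO = 10.2 − 3.336 = 6.864 mg/L.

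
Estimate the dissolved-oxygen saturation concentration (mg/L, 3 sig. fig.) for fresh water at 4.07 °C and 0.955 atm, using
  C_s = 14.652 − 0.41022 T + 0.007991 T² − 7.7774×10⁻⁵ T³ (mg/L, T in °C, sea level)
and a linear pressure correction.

At sea level: C_s = 14.652 − 0.41022×4.07 + 0.007991×4.07² − 7.7774×10⁻⁵×4.07³ = 13.11 mg/L.
Pressure correction: C_s' = 13.11 × 0.955 = 12.52 mg/L.

C_s ≈ 12.5 mg/L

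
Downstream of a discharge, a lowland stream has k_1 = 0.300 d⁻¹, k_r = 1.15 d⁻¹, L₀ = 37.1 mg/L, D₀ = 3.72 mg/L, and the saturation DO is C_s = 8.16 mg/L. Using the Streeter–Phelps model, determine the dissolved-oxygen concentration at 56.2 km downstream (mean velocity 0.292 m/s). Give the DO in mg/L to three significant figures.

DO ≈ 2.17 mg/L

Travel time t = x/v = 56.2 km / (0.292 m/s) = 56200 m / 0.292 m/s = 192500 s = 2.228 d.
k_1 L₀/(k_r−k_1) = 0.300×37.1/(1.15−0.300) = 11.13/0.8500 = 13.09 mg/L.
e^(−k_1 t) = e^(−0.300×2.228) = 0.5126; e^(−k_r t) = e^(−1.15×2.228) = 0.07717.
D = 13.09 × (0.5126 − 0.07717) + 3.72 × 0.07717 = 5.701 + 0.2871 = 5.988 mg/L.
DO = C_s − D = 8.16 − 5.988 = 2.172 mg/L.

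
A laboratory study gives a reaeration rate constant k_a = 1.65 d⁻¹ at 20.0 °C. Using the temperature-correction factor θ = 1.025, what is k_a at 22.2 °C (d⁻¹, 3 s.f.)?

k_a ≈ 1.74 d⁻¹

k_a(T₂) = k_a(T₁) · θ^(T₂−T₁) = 1.65 × 1.025^(22.2−20.0)
= 1.65 × 1.025^2.20 = 1.65 × 1.056 = 1.742 d⁻¹.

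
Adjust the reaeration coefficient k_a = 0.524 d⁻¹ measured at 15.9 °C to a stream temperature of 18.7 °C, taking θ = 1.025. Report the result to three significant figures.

k_a(T₂) = k_a(T₁) · θ^(T₂−T₁) = 0.524 × 1.025^(18.7−15.9)
= 0.524 × 1.025^2.80 = 0.524 × 1.072 = 0.5615 d⁻¹.

k_a ≈ 0.562 d⁻¹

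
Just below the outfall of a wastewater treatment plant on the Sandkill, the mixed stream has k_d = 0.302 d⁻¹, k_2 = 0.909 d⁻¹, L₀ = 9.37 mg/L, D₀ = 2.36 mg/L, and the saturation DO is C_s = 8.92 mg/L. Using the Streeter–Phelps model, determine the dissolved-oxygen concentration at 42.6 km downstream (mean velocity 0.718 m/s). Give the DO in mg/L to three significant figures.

Travel time t = x/v = 42.6 km / (0.718 m/s) = 42600 m / 0.718 m/s = 59330 s = 0.6867 d.
k_d L₀/(k_2−k_d) = 0.302×9.37/(0.909−0.302) = 2.830/0.6070 = 4.662 mg/L.
e^(−k_d t) = e^(−0.302×0.6867) = 0.8127; e^(−k_2 t) = e^(−0.909×0.6867) = 0.5357.
D = 4.662 × (0.8127 − 0.5357) + 2.36 × 0.5357 = 1.291 + 1.264 = 2.556 mg/L.
DO = C_s − D = 8.92 − 2.556 = 6.364 mg/L.

DO ≈ 6.36 mg/L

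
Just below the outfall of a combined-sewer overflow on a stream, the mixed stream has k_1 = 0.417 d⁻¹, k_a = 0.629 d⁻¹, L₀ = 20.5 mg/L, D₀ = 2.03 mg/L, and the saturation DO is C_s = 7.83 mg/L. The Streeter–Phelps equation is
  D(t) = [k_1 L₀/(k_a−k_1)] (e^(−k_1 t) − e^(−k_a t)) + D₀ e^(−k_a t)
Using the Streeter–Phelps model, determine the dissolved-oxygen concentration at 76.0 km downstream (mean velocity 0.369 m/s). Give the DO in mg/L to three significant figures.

DO ≈ 1.46 mg/L

Travel time t = x/v = 76.0 km / (0.369 m/s) = 76000 m / 0.369 m/s = 206000 s = 2.384 d.
k_1 L₀/(k_a−k_1) = 0.417×20.5/(0.629−0.417) = 8.548/0.2120 = 40.32 mg/L.
e^(−k_1 t) = e^(−0.417×2.384) = 0.3701; e^(−k_a t) = e^(−0.629×2.384) = 0.2233.
D = 40.32 × (0.3701 − 0.2233) + 2.03 × 0.2233 = 5.920 + 0.4532 = 6.373 mg/L.
DO = C_s − D = 7.83 − 6.373 = 1.457 mg/L.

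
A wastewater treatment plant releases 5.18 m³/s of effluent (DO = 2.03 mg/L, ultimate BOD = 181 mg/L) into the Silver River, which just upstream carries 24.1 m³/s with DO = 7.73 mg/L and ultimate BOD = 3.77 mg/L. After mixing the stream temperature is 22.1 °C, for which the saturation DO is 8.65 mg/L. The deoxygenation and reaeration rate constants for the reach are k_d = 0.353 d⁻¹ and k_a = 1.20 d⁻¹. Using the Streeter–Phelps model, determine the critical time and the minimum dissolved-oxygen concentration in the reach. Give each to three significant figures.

Mixed DO = (24.1×7.73 + 5.18×2.03)/(24.1+5.18) = 196.8/29.28 = 6.722 mg/L.
Mixed L₀ = (24.1×3.77 + 5.18×181)/(29.28) = 1028/29.28 = 35.12 mg/L.
Initial deficit D₀ = C_s − DO₀ = 8.65 − 6.722 = 1.928 mg/L.
t_c = (1/0.8470) ln[(1.20/0.353)(1 − 1.928×0.8470/(0.353×35.12))] = 1.181 × ln(2.952) = 1.278 d.
D_c = (0.353/1.20) × 35.12 × e^(−0.353×1.278) = 0.2942 × 35.12 × 0.6369 = 6.581 mg/L.
Minimum DO = 8.65 − 6.581 = 2.069 mg/L.

t_c ≈ 1.28 d; minimum DO ≈ 2.07 mg/L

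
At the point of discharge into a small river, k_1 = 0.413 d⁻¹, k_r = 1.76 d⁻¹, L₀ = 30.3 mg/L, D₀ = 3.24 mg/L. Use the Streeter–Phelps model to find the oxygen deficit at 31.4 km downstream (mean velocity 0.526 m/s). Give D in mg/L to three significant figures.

Travel time t = x/v = 31.4 km / (0.526 m/s) = 31400 m / 0.526 m/s = 59700 s = 0.6909 d.
k_1 L₀/(k_r−k_1) = 0.413×30.3/(1.76−0.413) = 12.51/1.347 = 9.290 mg/L.
e^(−k_1 t) = e^(−0.413×0.6909) = 0.7517; e^(−k_r t) = e^(−1.76×0.6909) = 0.2964.
D = 9.290 × (0.7517 − 0.2964) + 3.24 × 0.2964 = 4.230 + 0.9604 = 5.191 mg/L.

D ≈ 5.19 mg/L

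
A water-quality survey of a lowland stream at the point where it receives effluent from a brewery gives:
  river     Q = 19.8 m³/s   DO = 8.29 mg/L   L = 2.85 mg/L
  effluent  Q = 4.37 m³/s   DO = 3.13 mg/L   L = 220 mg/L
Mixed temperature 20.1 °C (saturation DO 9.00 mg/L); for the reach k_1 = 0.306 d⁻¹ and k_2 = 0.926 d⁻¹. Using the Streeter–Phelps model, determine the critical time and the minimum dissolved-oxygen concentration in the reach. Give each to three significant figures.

t_c ≈ 1.65 d; minimum DO ≈ 0.609 mg/L

Mixed DO = (19.8×8.29 + 4.37×3.13)/(19.8+4.37) = 177.8/24.17 = 7.357 mg/L.
Mixed L₀ = (19.8×2.85 + 4.37×220)/(24.17) = 1018/24.17 = 42.11 mg/L.
Initial deficit D₀ = C_s − DO₀ = 9.00 − 7.357 = 1.643 mg/L.
t_c = (1/0.6200) ln[(0.926/0.306)(1 − 1.643×0.6200/(0.306×42.11))] = 1.613 × ln(2.787) = 1.653 d.
D_c = (0.306/0.926) × 42.11 × e^(−0.306×1.653) = 0.3305 × 42.11 × 0.6030 = 8.391 mg/L.
Minimum DO = 9.00 − 8.391 = 0.6089 mg/L.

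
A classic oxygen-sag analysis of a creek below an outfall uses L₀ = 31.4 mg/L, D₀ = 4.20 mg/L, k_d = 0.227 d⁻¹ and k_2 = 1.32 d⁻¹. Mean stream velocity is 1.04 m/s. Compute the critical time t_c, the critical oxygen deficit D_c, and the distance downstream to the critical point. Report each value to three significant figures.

t_c ≈ 0.666 d; D_c ≈ 4.64 mg/L; x_c ≈ 59.8 km

With k_2/k_d = 5.815 and 1 − D₀(k_2−k_d)/(k_d L₀) = 0.3560,
t_c = ln(5.815 × 0.3560) / (1.32 − 0.227) = ln(2.070) / 1.093 = 0.7275/1.093 = 0.6656 d.
L(t_c) = L₀ e^(−k_d t_c) = 31.4 × 0.8598 = 27.00 mg/L, and at the critical point k_2 D_c = k_d L, so D_c = (0.227/1.32) × 27.00 = 4.643 mg/L.
x_c = v t_c = 1.04 m/s × 0.6656 d × 86400 s/d = 59810 m ≈ 59.8 km.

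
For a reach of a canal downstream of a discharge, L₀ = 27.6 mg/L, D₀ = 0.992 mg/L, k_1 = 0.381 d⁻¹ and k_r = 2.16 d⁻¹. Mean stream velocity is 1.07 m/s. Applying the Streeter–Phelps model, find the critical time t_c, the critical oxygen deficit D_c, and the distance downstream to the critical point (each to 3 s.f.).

t_c ≈ 0.872 d; D_c ≈ 3.49 mg/L; x_c ≈ 80.6 km

At the critical point dD/dt = 0, so k_1 L₀ e^(−k_1 t) = k_r D. Substituting D(t) from the Streeter–Phelps equation and solving for t gives
t_c = ln[(k_r/k_1)(1 − D₀(k_r−k_1)/(k_1 L₀))] / (k_r−k_1).
Here k_r−k_1 = 1.779 d⁻¹ and 1 − D₀(k_r−k_1)/(k_1 L₀) = 1 − 0.992×1.779/(0.381×27.6) = 0.8322, so
t_c = ln(5.669 × 0.8322) / 1.779 = 1.551 / 1.779 = 0.8720 d.
D_c = (k_1/k_r) L₀ e^(−k_1 t_c) = (0.381/2.16) × 27.6 × e^(−0.381×0.8720) = 0.1764 × 27.6 × 0.7173 = 3.492 mg/L.
x_c = v t_c = 1.07 m/s × 0.8720 d × 86400 s/d = 80620 m ≈ 80.6 km.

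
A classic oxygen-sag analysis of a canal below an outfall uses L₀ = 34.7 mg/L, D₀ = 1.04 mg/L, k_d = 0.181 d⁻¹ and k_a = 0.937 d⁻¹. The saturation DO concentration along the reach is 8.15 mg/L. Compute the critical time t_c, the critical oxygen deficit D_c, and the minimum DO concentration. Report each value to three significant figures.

t_c ≈ 2.00 d; D_c ≈ 4.67 mg/L; min DO ≈ 3.48 mg/L

With k_a/k_d = 5.177 and 1 − D₀(k_a−k_d)/(k_d L₀) = 0.8748,
t_c = ln(5.177 × 0.8748) / (0.937 − 0.181) = ln(4.529) / 0.7560 = 1.510/0.7560 = 1.998 d.
D_c = (k_d/k_a) L₀ e^(−k_d t_c) = (0.181/0.937) × 34.7 × e^(−0.181×1.998) = 0.1932 × 34.7 × 0.6965 = 4.669 mg/L.
Minimum DO = C_s − D_c = 8.15 − 4.669 = 3.481 mg/L.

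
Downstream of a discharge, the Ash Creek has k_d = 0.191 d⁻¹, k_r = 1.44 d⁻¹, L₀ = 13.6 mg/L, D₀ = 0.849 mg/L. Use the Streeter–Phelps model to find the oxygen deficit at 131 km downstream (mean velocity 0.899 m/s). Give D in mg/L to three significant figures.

D ≈ 1.40 mg/L

Travel time t = x/v = 131 km / (0.899 m/s) = 131000 m / 0.899 m/s = 145700 s = 1.687 d.
k_d L₀/(k_r−k_d) = 0.191×13.6/(1.44−0.191) = 2.598/1.249 = 2.080 mg/L.
e^(−k_d t) = e^(−0.191×1.687) = 0.7246; e^(−k_r t) = e^(−1.44×1.687) = 0.08816.
D = 2.080 × (0.7246 − 0.08816) + 0.849 × 0.08816 = 1.324 + 0.07485 = 1.398 mg/L.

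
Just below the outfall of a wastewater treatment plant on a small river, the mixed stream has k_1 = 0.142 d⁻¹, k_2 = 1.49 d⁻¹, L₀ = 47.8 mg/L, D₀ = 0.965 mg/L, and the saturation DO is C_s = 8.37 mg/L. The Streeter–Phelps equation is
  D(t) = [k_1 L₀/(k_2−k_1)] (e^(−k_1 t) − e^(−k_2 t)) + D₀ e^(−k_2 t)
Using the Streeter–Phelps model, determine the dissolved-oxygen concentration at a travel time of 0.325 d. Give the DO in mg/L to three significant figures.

k_1 L₀/(k_2−k_1) = 0.142×47.8/(1.49−0.142) = 6.788/1.348 = 5.035 mg/L.
e^(−k_1 t) = e^(−0.142×0.3250) = 0.9549; e^(−k_2 t) = e^(−1.49×0.3250) = 0.6162.
D = 5.035 × (0.9549 − 0.6162) + 0.965 × 0.6162 = 1.706 + 0.5946 = 2.300 mg/L.
DO = C_s − D = 8.37 − 2.300 = 6.070 mg/L.

DO ≈ 6.07 mg/L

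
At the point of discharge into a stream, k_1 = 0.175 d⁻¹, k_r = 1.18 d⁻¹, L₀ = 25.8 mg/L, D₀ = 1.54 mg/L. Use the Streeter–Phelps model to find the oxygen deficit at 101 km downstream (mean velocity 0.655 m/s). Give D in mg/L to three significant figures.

D ≈ 2.93 mg/L

Travel time t = x/v = 101 km / (0.655 m/s) = 101000 m / 0.655 m/s = 154200 s = 1.785 d.
k_1 L₀/(k_r−k_1) = 0.175×25.8/(1.18−0.175) = 4.515/1.005 = 4.493 mg/L.
e^(−k_1 t) = e^(−0.175×1.785) = 0.7317; e^(−k_r t) = e^(−1.18×1.785) = 0.1217.
D = 4.493 × (0.7317 − 0.1217) + 1.54 × 0.1217 = 2.741 + 0.1875 = 2.928 mg/L.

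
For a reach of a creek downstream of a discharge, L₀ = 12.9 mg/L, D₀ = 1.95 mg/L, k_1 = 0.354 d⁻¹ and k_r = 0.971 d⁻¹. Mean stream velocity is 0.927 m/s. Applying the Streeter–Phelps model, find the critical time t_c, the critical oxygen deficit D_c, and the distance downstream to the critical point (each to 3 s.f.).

t_c = [1/(k_r−k_1)] ln[(k_r/k_1)(1 − D₀(k_r−k_1)/(k_1 L₀))]
= [1/(0.971−0.354)] ln[(0.971/0.354)(1 − 1.95×0.6170/(0.354×12.9))]
= (1/0.6170) ln[2.743 × 0.7365] = 1.621 × ln(2.020) = 1.621 × 0.7032 = 1.140 d.
L(t_c) = L₀ e^(−k_1 t_c) = 12.9 × 0.6680 = 8.617 mg/L, and at the critical point k_r D_c = k_1 L, so D_c = (0.354/0.971) × 8.617 = 3.142 mg/L.
x_c = v t_c = 0.927 m/s × 1.140 d × 86400 s/d = 91290 m ≈ 91.3 km.

t_c ≈ 1.14 d; D_c ≈ 3.14 mg/L; x_c ≈ 91.3 km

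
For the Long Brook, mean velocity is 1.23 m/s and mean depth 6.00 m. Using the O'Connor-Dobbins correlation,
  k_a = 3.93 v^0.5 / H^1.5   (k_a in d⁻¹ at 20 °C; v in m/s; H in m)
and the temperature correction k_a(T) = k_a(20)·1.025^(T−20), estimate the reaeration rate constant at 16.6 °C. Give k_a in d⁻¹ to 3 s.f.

k_a ≈ 0.273 d⁻¹

k_a(20) = 3.93 × 1.23^0.5 / 6.00^1.5 = 3.93 × 1.109 / 14.70 = 0.2966 d⁻¹.
k_a(16.6) = 0.2966 × 1.025^(16.6−20) = 0.2966 × 0.9195 = 0.2727 d⁻¹.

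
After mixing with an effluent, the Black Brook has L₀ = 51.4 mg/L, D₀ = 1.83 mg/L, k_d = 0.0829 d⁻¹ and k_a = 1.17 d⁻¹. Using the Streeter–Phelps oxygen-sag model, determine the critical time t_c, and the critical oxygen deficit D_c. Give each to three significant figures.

t_c ≈ 1.86 d; D_c ≈ 3.12 mg/L

t_c = [1/(k_a−k_d)] ln[(k_a/k_d)(1 − D₀(k_a−k_d)/(k_d L₀))]
= [1/(1.17−0.0829)] ln[(1.17/0.0829)(1 − 1.83×1.087/(0.0829×51.4))]
= (1/1.087) ln[14.11 × 0.5331] = 0.9199 × ln(7.524) = 0.9199 × 2.018 = 1.856 d.
D_c = (k_d/k_a) L₀ e^(−k_d t_c) = (0.0829/1.17) × 51.4 × e^(−0.0829×1.856) = 0.07085 × 51.4 × 0.8574 = 3.122 mg/L.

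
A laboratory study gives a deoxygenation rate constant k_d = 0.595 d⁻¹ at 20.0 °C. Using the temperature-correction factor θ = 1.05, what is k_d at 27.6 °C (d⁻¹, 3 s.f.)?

k_d ≈ 0.862 d⁻¹

k_d(T₂) = k_d(T₁) · θ^(T₂−T₁) = 0.595 × 1.05^(27.6−20.0)
= 0.595 × 1.05^7.60 = 0.595 × 1.449 = 0.8621 d⁻¹.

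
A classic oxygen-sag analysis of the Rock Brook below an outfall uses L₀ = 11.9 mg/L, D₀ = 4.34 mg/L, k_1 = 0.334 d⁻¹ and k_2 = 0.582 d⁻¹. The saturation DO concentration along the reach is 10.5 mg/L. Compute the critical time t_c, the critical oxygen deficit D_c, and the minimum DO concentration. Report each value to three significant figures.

At the critical point dD/dt = 0, so k_1 L₀ e^(−k_1 t) = k_2 D. Substituting D(t) from the Streeter–Phelps equation and solving for t gives
t_c = ln[(k_2/k_1)(1 − D₀(k_2−k_1)/(k_1 L₀))] / (k_2−k_1).
Here k_2−k_1 = 0.2480 d⁻¹ and 1 − D₀(k_2−k_1)/(k_1 L₀) = 1 − 4.34×0.2480/(0.334×11.9) = 0.7292, so
t_c = ln(1.743 × 0.7292) / 0.2480 = 0.2395 / 0.2480 = 0.9658 d.
L(t_c) = L₀ e^(−k_1 t_c) = 11.9 × 0.7243 = 8.619 mg/L, and at the critical point k_2 D_c = k_1 L, so D_c = (0.334/0.582) × 8.619 = 4.946 mg/L.
Minimum DO = C_s − D_c = 10.5 − 4.946 = 5.554 mg/L.

t_c ≈ 0.966 d; D_c ≈ 4.95 mg/L; min DO ≈ 5.55 mg/L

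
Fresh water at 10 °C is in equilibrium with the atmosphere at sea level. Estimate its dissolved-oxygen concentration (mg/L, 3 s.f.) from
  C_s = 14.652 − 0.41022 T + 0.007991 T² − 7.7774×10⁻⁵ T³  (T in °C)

C_s ≈ 11.3 mg/L

C_s = 14.652 − 0.41022×10 + 0.007991×10² − 7.7774×10⁻⁵×10³ = 11.27 mg/L.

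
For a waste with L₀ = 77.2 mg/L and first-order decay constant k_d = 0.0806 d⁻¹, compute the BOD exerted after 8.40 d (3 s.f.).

y ≈ 38.0 mg/L

y_t = L₀(1 − e^(−k_d t)) = 77.2 × (1 − e^(−0.0806×8.40))
= 77.2 × (1 − 0.5081) = 77.2 × 0.4919 = 37.97 mg/L.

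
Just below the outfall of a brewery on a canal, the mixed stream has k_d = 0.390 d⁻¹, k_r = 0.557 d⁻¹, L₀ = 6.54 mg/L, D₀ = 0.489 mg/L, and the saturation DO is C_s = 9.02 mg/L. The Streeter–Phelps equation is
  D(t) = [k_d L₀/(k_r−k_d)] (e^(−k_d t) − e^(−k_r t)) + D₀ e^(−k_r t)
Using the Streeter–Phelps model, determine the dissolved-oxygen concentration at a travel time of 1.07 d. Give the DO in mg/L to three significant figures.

k_d L₀/(k_r−k_d) = 0.390×6.54/(0.557−0.390) = 2.551/0.1670 = 15.27 mg/L.
e^(−k_d t) = e^(−0.390×1.070) = 0.6588; e^(−k_r t) = e^(−0.557×1.070) = 0.5510.
D = 15.27 × (0.6588 − 0.5510) + 0.489 × 0.5510 = 1.647 + 0.2694 = 1.916 mg/L.
DO = C_s − D = 9.02 − 1.916 = 7.104 mg/L.

DO ≈ 7.10 mg/L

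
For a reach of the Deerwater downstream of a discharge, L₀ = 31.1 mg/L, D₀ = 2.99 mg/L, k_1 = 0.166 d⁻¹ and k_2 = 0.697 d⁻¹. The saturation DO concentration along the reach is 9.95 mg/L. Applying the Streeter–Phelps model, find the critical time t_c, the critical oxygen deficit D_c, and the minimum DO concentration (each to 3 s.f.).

t_c ≈ 2.01 d; D_c ≈ 5.31 mg/L; min DO ≈ 4.64 mg/L

With k_2/k_1 = 4.199 and 1 − D₀(k_2−k_1)/(k_1 L₀) = 0.6925,
t_c = ln(4.199 × 0.6925) / (0.697 − 0.166) = ln(2.908) / 0.5310 = 1.067/0.5310 = 2.010 d.
L(t_c) = L₀ e^(−k_1 t_c) = 31.1 × 0.7163 = 22.28 mg/L, and at the critical point k_2 D_c = k_1 L, so D_c = (0.166/0.697) × 22.28 = 5.306 mg/L.
Minimum DO = C_s − D_c = 9.95 − 5.306 = 4.644 mg/L.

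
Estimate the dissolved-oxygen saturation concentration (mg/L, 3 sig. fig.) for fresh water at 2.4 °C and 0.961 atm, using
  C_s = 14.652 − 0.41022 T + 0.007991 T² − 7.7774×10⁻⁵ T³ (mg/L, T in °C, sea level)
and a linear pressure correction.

At sea level: C_s = 14.652 − 0.41022×2.4 + 0.007991×2.4² − 7.7774×10⁻⁵×2.4³ = 13.71 mg/L.
Pressure correction: C_s' = 13.71 × 0.961 = 13.18 mg/L.

C_s ≈ 13.2 mg/L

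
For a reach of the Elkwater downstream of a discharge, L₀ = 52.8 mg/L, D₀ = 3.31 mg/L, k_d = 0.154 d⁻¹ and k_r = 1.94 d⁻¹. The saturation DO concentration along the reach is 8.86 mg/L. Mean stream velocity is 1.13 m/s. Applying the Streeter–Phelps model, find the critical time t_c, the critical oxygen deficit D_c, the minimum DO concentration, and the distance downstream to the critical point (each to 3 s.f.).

With k_r/k_d = 12.60 and 1 − D₀(k_r−k_d)/(k_d L₀) = 0.2730,
t_c = ln(12.60 × 0.2730) / (1.94 − 0.154) = ln(3.439) / 1.786 = 1.235/1.786 = 0.6915 d.
L(t_c) = L₀ e^(−k_d t_c) = 52.8 × 0.8990 = 47.47 mg/L, and at the critical point k_r D_c = k_d L, so D_c = (0.154/1.94) × 47.47 = 3.768 mg/L.
Minimum DO = C_s − D_c = 8.86 − 3.768 = 5.092 mg/L.
x_c = v t_c = 1.13 m/s × 0.6915 d × 86400 s/d = 67520 m ≈ 67.5 km.

t_c ≈ 0.692 d; D_c ≈ 3.77 mg/L; min DO ≈ 5.09 mg/L; x_c ≈ 67.5 km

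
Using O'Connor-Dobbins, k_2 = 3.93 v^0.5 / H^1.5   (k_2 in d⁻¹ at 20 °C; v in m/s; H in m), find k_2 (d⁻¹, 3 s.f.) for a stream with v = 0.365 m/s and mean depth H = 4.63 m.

k_2 = 3.93 × 0.365^0.5 / 4.63^1.5 = 3.93 × 0.6042 / 9.963 = 0.2383 d⁻¹.

k_2 ≈ 0.238 d⁻¹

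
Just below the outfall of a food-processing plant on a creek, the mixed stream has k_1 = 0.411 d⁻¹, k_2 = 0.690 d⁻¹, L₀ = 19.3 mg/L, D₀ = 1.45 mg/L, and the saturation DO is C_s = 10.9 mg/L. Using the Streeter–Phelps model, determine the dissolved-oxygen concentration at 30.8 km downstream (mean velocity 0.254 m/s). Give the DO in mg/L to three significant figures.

Travel time t = x/v = 30.8 km / (0.254 m/s) = 30800 m / 0.254 m/s = 121300 s = 1.403 d.
k_1 L₀/(k_2−k_1) = 0.411×19.3/(0.690−0.411) = 7.932/0.2790 = 28.43 mg/L.
e^(−k_1 t) = e^(−0.411×1.403) = 0.5617; e^(−k_2 t) = e^(−0.690×1.403) = 0.3797.
D = 28.43 × (0.5617 − 0.3797) + 1.45 × 0.3797 = 5.174 + 0.5506 = 5.725 mg/L.
DO = C_s − D = 10.9 − 5.725 = 5.175 mg/L.

DO ≈ 5.18 mg/L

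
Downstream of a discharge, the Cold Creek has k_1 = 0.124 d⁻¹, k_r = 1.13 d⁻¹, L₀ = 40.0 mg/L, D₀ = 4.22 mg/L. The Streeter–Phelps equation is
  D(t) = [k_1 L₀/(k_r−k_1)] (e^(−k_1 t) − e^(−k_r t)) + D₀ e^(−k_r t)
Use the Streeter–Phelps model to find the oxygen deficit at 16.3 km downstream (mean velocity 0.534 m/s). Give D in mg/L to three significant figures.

D ≈ 4.24 mg/L

Travel time t = x/v = 16.3 km / (0.534 m/s) = 16300 m / 0.534 m/s = 30520 s = 0.3533 d.
k_1 L₀/(k_r−k_1) = 0.124×40.0/(1.13−0.124) = 4.960/1.006 = 4.930 mg/L.
e^(−k_1 t) = e^(−0.124×0.3533) = 0.9571; e^(−k_r t) = e^(−1.13×0.3533) = 0.6708.
D = 4.930 × (0.9571 − 0.6708) + 4.22 × 0.6708 = 1.412 + 2.831 = 4.243 mg/L.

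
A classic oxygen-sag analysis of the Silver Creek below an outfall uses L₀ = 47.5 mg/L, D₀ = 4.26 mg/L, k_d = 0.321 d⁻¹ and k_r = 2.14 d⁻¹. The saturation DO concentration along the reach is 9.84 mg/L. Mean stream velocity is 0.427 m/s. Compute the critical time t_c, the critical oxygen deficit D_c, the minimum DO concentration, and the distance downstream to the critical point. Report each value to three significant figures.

t_c = [1/(k_r−k_d)] ln[(k_r/k_d)(1 − D₀(k_r−k_d)/(k_d L₀))]
= [1/(2.14−0.321)] ln[(2.14/0.321)(1 − 4.26×1.819/(0.321×47.5))]
= (1/1.819) ln[6.667 × 0.4918] = 0.5498 × ln(3.279) = 0.5498 × 1.187 = 0.6528 d.
D_c = (k_d/k_r) L₀ e^(−k_d t_c) = (0.321/2.14) × 47.5 × e^(−0.321×0.6528) = 0.1500 × 47.5 × 0.8110 = 5.778 mg/L.
Minimum DO = C_s − D_c = 9.84 − 5.778 = 4.062 mg/L.
x_c = v t_c = 0.427 m/s × 0.6528 d × 86400 s/d = 24080 m ≈ 24.1 km.

t_c ≈ 0.653 d; D_c ≈ 5.78 mg/L; min DO ≈ 4.06 mg/L; x_c ≈ 24.1 km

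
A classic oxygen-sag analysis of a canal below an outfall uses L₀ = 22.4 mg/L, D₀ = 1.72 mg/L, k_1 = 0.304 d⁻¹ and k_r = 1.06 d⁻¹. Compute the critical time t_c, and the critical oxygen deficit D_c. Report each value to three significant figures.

t_c ≈ 1.37 d; D_c ≈ 4.23 mg/L

With k_r/k_1 = 3.487 and 1 − D₀(k_r−k_1)/(k_1 L₀) = 0.8090,
t_c = ln(3.487 × 0.8090) / (1.06 − 0.304) = ln(2.821) / 0.7560 = 1.037/0.7560 = 1.372 d.
D_c = (k_1/k_r) L₀ e^(−k_1 t_c) = (0.304/1.06) × 22.4 × e^(−0.304×1.372) = 0.2868 × 22.4 × 0.6590 = 4.234 mg/L.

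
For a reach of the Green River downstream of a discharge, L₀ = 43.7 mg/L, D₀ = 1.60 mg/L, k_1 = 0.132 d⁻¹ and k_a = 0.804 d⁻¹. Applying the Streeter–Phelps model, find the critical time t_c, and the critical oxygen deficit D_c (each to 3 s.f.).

At the critical point dD/dt = 0, so k_1 L₀ e^(−k_1 t) = k_a D. Substituting D(t) from the Streeter–Phelps equation and solving for t gives
t_c = ln[(k_a/k_1)(1 − D₀(k_a−k_1)/(k_1 L₀))] / (k_a−k_1).
Here k_a−k_1 = 0.6720 d⁻¹ and 1 − D₀(k_a−k_1)/(k_1 L₀) = 1 − 1.60×0.6720/(0.132×43.7) = 0.8136, so
t_c = ln(6.091 × 0.8136) / 0.6720 = 1.601 / 0.6720 = 2.382 d.
L(t_c) = L₀ e^(−k_1 t_c) = 43.7 × 0.7302 = 31.91 mg/L, and at the critical point k_a D_c = k_1 L, so D_c = (0.132/0.804) × 31.91 = 5.239 mg/L.

t_c ≈ 2.38 d; D_c ≈ 5.24 mg/L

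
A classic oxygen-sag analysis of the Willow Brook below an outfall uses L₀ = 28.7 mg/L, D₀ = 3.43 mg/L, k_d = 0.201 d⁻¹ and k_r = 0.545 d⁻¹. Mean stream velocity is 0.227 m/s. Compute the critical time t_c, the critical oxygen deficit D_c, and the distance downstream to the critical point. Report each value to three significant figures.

t_c ≈ 2.23 d; D_c ≈ 6.76 mg/L; x_c ≈ 43.8 km

t_c = [1/(k_r−k_d)] ln[(k_r/k_d)(1 − D₀(k_r−k_d)/(k_d L₀))]
= [1/(0.545−0.201)] ln[(0.545/0.201)(1 − 3.43×0.3440/(0.201×28.7))]
= (1/0.3440) ln[2.711 × 0.7955] = 2.907 × ln(2.157) = 2.907 × 0.7686 = 2.234 d.
D_c = (k_d/k_r) L₀ e^(−k_d t_c) = (0.201/0.545) × 28.7 × e^(−0.201×2.234) = 0.3688 × 28.7 × 0.6382 = 6.755 mg/L.
x_c = v t_c = 0.227 m/s × 2.234 d × 86400 s/d = 43820 m ≈ 43.8 km.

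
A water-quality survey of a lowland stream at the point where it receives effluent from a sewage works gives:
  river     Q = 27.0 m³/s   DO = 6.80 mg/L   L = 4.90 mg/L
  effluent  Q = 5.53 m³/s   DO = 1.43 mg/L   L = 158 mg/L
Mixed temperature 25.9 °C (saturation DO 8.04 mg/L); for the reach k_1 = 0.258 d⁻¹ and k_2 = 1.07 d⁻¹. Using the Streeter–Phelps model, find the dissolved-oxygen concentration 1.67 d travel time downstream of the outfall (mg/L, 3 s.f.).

DO ≈ 2.94 mg/L

Mixed DO = (27.0×6.80 + 5.53×1.43)/(27.0+5.53) = 191.5/32.53 = 5.887 mg/L.
Mixed L₀ = (27.0×4.90 + 5.53×158)/(32.53) = 1006/32.53 = 30.93 mg/L.
Initial deficit D₀ = C_s − DO₀ = 8.04 − 5.887 = 2.153 mg/L.
D(1.67) = [0.258×30.93/(1.07−0.258)](e^(−0.258×1.67) − e^(−1.07×1.67)) + 2.153 e^(−1.07×1.67)
= 9.826 × (0.6499 − 0.1675) + 2.153 × 0.1675 = 5.102 mg/L.
DO = 8.04 − 5.102 = 2.938 mg/L.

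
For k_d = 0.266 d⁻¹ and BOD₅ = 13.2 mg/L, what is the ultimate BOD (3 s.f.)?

L₀ ≈ 17.9 mg/L

BOD₅ = L₀(1 − e^(−5k_d)) ⇒ L₀ = BOD₅ / (1 − e^(−5×0.266))
= 13.2 / (1 − 0.2645) = 13.2 / 0.7355 = 17.95 mg/L.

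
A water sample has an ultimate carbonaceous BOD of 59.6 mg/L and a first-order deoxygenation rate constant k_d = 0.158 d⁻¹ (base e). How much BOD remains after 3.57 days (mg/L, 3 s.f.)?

L ≈ 33.9 mg/L

L_t = L₀ e^(−k_d t) = 59.6 × e^(−0.158×3.57) = 59.6 × 0.5689 = 33.91 mg/L.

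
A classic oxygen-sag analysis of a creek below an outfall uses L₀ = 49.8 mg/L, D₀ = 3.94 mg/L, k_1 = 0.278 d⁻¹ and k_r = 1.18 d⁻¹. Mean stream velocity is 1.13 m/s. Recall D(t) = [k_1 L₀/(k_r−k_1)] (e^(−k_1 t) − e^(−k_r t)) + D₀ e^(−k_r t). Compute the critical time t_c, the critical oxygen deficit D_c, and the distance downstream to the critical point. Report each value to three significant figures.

t_c ≈ 1.27 d; D_c ≈ 8.23 mg/L; x_c ≈ 124 km

With k_r/k_1 = 4.245 and 1 − D₀(k_r−k_1)/(k_1 L₀) = 0.7433,
t_c = ln(4.245 × 0.7433) / (1.18 − 0.278) = ln(3.155) / 0.9020 = 1.149/0.9020 = 1.274 d.
L(t_c) = L₀ e^(−k_1 t_c) = 49.8 × 0.7018 = 34.95 mg/L, and at the critical point k_r D_c = k_1 L, so D_c = (0.278/1.18) × 34.95 = 8.234 mg/L.
x_c = v t_c = 1.13 m/s × 1.274 d × 86400 s/d = 124400 m ≈ 124 km.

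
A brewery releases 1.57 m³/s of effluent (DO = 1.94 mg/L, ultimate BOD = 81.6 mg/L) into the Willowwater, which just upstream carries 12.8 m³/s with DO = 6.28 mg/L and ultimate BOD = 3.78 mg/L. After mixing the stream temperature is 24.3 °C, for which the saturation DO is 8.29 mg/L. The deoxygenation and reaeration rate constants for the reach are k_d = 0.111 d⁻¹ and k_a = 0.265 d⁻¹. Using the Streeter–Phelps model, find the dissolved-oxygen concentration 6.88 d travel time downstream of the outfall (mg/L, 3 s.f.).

DO ≈ 5.19 mg/L

Mixed DO = (12.8×6.28 + 1.57×1.94)/(12.8+1.57) = 83.43/14.37 = 5.806 mg/L.
Mixed L₀ = (12.8×3.78 + 1.57×81.6)/(14.37) = 176.5/14.37 = 12.28 mg/L.
Initial deficit D₀ = C_s − DO₀ = 8.29 − 5.806 = 2.484 mg/L.
D(6.88) = [0.111×12.28/(0.265−0.111)](e^(−0.111×6.88) − e^(−0.265×6.88)) + 2.484 e^(−0.265×6.88)
= 8.853 × (0.4659 − 0.1615) + 2.484 × 0.1615 = 3.096 mg/L.
DO = 8.29 − 3.096 = 5.194 mg/L.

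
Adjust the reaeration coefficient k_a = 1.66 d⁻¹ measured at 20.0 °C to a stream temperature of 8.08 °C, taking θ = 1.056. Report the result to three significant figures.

k_a(T₂) = k_a(T₁) · θ^(T₂−T₁) = 1.66 × 1.056^(8.08−20.0)
= 1.66 × 1.056^-11.9 = 1.66 × 0.5223 = 0.8670 d⁻¹.

k_a ≈ 0.867 d⁻¹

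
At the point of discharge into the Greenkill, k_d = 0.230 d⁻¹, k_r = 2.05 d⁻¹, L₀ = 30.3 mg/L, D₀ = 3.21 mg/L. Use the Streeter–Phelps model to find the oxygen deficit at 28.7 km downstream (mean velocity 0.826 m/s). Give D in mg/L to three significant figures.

D ≈ 3.22 mg/L

Travel time t = x/v = 28.7 km / (0.826 m/s) = 28700 m / 0.826 m/s = 34750 s = 0.4022 d.
k_d L₀/(k_r−k_d) = 0.230×30.3/(2.05−0.230) = 6.969/1.820 = 3.829 mg/L.
e^(−k_d t) = e^(−0.230×0.4022) = 0.9117; e^(−k_r t) = e^(−2.05×0.4022) = 0.4385.
D = 3.829 × (0.9117 − 0.4385) + 3.21 × 0.4385 = 1.812 + 1.408 = 3.219 mg/L.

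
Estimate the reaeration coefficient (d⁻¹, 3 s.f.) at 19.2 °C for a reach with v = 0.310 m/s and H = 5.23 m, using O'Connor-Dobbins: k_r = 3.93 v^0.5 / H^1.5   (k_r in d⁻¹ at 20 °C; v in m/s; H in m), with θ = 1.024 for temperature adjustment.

k_r ≈ 0.180 d⁻¹

k_r(20) = 3.93 × 0.310^0.5 / 5.23^1.5 = 3.93 × 0.5568 / 11.96 = 0.1829 d⁻¹.
k_r(19.2) = 0.1829 × 1.024^(19.2−20) = 0.1829 × 0.9812 = 0.1795 d⁻¹.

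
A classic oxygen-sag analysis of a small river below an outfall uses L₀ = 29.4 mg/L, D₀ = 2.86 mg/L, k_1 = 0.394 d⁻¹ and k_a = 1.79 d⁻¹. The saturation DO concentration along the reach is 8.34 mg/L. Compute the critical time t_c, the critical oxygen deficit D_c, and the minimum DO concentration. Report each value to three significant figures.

t_c = [1/(k_a−k_1)] ln[(k_a/k_1)(1 − D₀(k_a−k_1)/(k_1 L₀))]
= [1/(1.79−0.394)] ln[(1.79/0.394)(1 − 2.86×1.396/(0.394×29.4))]
= (1/1.396) ln[4.543 × 0.6553] = 0.7163 × ln(2.977) = 0.7163 × 1.091 = 0.7815 d.
D_c = (k_1/k_a) L₀ e^(−k_1 t_c) = (0.394/1.79) × 29.4 × e^(−0.394×0.7815) = 0.2201 × 29.4 × 0.7350 = 4.756 mg/L.
Minimum DO = C_s − D_c = 8.34 − 4.756 = 3.584 mg/L.

t_c ≈ 0.782 d; D_c ≈ 4.76 mg/L; min DO ≈ 3.58 mg/L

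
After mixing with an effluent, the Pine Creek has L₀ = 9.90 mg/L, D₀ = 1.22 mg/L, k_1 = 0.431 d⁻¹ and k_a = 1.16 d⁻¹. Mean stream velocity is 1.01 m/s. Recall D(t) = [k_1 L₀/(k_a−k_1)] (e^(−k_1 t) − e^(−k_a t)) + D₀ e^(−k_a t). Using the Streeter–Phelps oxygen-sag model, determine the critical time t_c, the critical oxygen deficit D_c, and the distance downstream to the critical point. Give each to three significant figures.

t_c = [1/(k_a−k_1)] ln[(k_a/k_1)(1 − D₀(k_a−k_1)/(k_1 L₀))]
= [1/(1.16−0.431)] ln[(1.16/0.431)(1 − 1.22×0.7290/(0.431×9.90))]
= (1/0.7290) ln[2.691 × 0.7916] = 1.372 × ln(2.130) = 1.372 × 0.7563 = 1.037 d.
D_c = (k_1/k_a) L₀ e^(−k_1 t_c) = (0.431/1.16) × 9.90 × e^(−0.431×1.037) = 0.3716 × 9.90 × 0.6394 = 2.352 mg/L.
x_c = v t_c = 1.01 m/s × 1.037 d × 86400 s/d = 90530 m ≈ 90.5 km.

t_c ≈ 1.04 d; D_c ≈ 2.35 mg/L; x_c ≈ 90.5 km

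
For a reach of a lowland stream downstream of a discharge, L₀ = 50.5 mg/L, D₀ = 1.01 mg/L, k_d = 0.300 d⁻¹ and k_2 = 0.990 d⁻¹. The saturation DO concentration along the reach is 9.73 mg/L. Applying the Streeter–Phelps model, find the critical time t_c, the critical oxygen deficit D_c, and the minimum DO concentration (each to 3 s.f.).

t_c ≈ 1.66 d; D_c ≈ 9.29 mg/L; min DO ≈ 0.435 mg/L

With k_2/k_d = 3.300 and 1 − D₀(k_2−k_d)/(k_d L₀) = 0.9540,
t_c = ln(3.300 × 0.9540) / (0.990 − 0.300) = ln(3.148) / 0.6900 = 1.147/0.6900 = 1.662 d.
L(t_c) = L₀ e^(−k_d t_c) = 50.5 × 0.6074 = 30.67 mg/L, and at the critical point k_2 D_c = k_d L, so D_c = (0.300/0.990) × 30.67 = 9.295 mg/L.
Minimum DO = C_s − D_c = 9.73 − 9.295 = 0.4354 mg/L.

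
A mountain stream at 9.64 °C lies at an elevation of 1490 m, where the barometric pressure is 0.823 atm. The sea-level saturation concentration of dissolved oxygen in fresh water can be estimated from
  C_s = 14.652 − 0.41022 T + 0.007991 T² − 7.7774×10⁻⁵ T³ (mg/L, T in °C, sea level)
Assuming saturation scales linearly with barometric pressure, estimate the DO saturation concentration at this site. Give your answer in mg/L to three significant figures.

C_s ≈ 9.36 mg/L

At sea level: C_s = 14.652 − 0.41022×9.64 + 0.007991×9.64² − 7.7774×10⁻⁵×9.64³ = 11.37 mg/L.
Pressure correction: C_s' = 11.37 × 0.823 = 9.358 mg/L.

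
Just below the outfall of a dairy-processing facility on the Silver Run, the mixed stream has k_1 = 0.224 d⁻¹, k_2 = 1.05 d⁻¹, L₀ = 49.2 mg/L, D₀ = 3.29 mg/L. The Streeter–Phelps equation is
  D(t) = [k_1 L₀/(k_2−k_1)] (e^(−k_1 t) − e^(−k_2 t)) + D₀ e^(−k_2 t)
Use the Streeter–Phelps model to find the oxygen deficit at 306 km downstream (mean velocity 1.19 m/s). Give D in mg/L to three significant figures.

Travel time t = x/v = 306 km / (1.19 m/s) = 306000 m / 1.19 m/s = 257100 s = 2.976 d.
k_1 L₀/(k_2−k_1) = 0.224×49.2/(1.05−0.224) = 11.02/0.8260 = 13.34 mg/L.
e^(−k_1 t) = e^(−0.224×2.976) = 0.5134; e^(−k_2 t) = e^(−1.05×2.976) = 0.04394.
D = 13.34 × (0.5134 − 0.04394) + 3.29 × 0.04394 = 6.264 + 0.1446 = 6.409 mg/L.

D ≈ 6.41 mg/L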